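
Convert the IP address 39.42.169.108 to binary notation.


39 = 00100111
42 = 00101010
169 = 10101001
108 = 01101100
Binary: 00100111.00101010.10101001.01101100


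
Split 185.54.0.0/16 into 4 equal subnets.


New prefix = 16 + 2 = 18
Each subnet has 16384 addresses
  185.54.0.0/18
  185.54.64.0/18
  185.54.128.0/18
  185.54.192.0/18
Subnets: 185.54.0.0/18, 185.54.64.0/18, 185.54.128.0/18, 185.54.192.0/18


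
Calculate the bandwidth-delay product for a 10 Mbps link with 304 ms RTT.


BDP = bandwidth * RTT
= 10 Mbps * 304 ms
= 10 * 1e6 * 304 / 1000 bits
= 3040000 bits
= 380000 bytes
= 371.0938 KB
BDP = 3040000 bits (380000 bytes)


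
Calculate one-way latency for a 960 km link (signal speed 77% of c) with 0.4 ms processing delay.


Speed = 0.77 * 3e5 km/s = 231000 km/s
Propagation delay = 960 / 231000 = 0.0042 s = 4.1558 ms
Processing delay = 0.4 ms
Total one-way latency = 4.5558 ms


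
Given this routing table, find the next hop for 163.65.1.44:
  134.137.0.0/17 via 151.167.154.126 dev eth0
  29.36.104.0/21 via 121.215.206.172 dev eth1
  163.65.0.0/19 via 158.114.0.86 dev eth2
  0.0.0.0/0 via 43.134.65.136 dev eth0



Longest prefix match for 163.65.1.44:
  /17 134.137.0.0: no
  /21 29.36.104.0: no
  /19 163.65.0.0: MATCH
  /0 0.0.0.0: MATCH
Selected: next-hop 158.114.0.86 via eth2 (matched /19)


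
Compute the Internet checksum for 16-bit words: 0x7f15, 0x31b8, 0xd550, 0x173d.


Sum all words (with carry folding):
+ 0x7f15 = 0x7f15
+ 0x31b8 = 0xb0cd
+ 0xd550 = 0x861e
+ 0x173d = 0x9d5b
One's complement: ~0x9d5b
Checksum = 0x62a4


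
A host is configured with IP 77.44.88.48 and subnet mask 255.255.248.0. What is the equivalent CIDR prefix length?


Binary: 11111111.11111111.11111000.00000000
Count leading 1s
Prefix: /21


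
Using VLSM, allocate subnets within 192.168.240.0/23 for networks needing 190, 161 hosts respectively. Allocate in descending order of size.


190 hosts -> /24 (254 usable): 192.168.240.0/24
161 hosts -> /24 (254 usable): 192.168.241.0/24
Allocation: 192.168.240.0/24 (190 hosts, 254 usable); 192.168.241.0/24 (161 hosts, 254 usable)


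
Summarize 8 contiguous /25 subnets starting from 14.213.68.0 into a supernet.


Original prefix: /25
Number of subnets: 8 = 2^3
New prefix = 25 - 3 = 22
Supernet: 14.213.68.0/22


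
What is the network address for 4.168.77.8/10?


IP:   00000100.10101000.01001101.00001000
Mask: 11111111.11000000.00000000.00000000
AND operation:
Net:  00000100.10000000.00000000.00000000
Network: 4.128.0.0/10


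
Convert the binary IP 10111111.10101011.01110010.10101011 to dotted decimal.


10111111 = 191
10101011 = 171
01110010 = 114
10101011 = 171
IP: 191.171.114.171


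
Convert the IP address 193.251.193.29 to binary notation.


193 = 11000001
251 = 11111011
193 = 11000001
29 = 00011101
Binary: 11000001.11111011.11000001.00011101


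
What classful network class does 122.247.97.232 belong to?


First octet: 122
Binary: 01111010
0xxxxxxx -> Class A (1-126)
Class A, default mask 255.0.0.0 (/8)


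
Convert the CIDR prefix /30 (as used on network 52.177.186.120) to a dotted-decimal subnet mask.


/30 means 30 network bits, 2 host bits
Binary: 11111111111111111111111111111100
Mask: 255.255.255.252


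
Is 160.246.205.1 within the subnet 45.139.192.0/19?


Subnet network: 45.139.192.0
Test IP AND mask: 160.246.192.0
No, 160.246.205.1 is not in 45.139.192.0/19


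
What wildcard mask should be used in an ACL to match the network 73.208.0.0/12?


Subnet mask: 255.240.0.0
Wildcard = 255.255.255.255 - subnet mask
255 - 255 = 0
255 - 240 = 15
255 - 0 = 255
255 - 0 = 255
Wildcard: 0.15.255.255


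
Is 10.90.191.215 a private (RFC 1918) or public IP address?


RFC 1918 private ranges:
  10.0.0.0/8 (10.0.0.0 - 10.255.255.255)
  172.16.0.0/12 (172.16.0.0 - 172.31.255.255)
  192.168.0.0/16 (192.168.0.0 - 192.168.255.255)
Private (in 10.0.0.0/8)


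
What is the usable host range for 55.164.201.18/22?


Network: 55.164.200.0
Broadcast: 55.164.203.255
First usable = network + 1
Last usable = broadcast - 1
Range: 55.164.200.1 to 55.164.203.254


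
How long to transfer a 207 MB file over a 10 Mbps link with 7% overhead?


Effective throughput = 10 * (1 - 7/100) = 9.3 Mbps
File size in Mb = 207 * 8 = 1656 Mb
Time = 1656 / 9.3
Time = 178.0645 seconds


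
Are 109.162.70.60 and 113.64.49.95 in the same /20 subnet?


Mask: 255.255.240.0
109.162.70.60 AND mask = 109.162.64.0
113.64.49.95 AND mask = 113.64.48.0
No, different subnets (109.162.64.0 vs 113.64.48.0)


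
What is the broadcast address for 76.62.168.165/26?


Network: 76.62.168.128/26
Host bits = 6
Set all host bits to 1:
Broadcast: 76.62.168.191


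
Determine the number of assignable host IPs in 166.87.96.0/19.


Host bits = 32 - 19 = 13
Total addresses = 2^13 = 8192
Usable = total - 2 (network and broadcast)
Usable hosts: 8190


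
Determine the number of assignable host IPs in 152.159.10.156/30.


Host bits = 32 - 30 = 2
Total addresses = 2^2 = 4
Usable = total - 2 (network and broadcast)
Usable hosts: 2


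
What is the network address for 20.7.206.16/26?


IP:   00010100.00000111.11001110.00010000
Mask: 11111111.11111111.11111111.11000000
AND operation:
Net:  00010100.00000111.11001110.00000000
Network: 20.7.206.0/26


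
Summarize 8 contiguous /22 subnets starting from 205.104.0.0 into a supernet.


Original prefix: /22
Number of subnets: 8 = 2^3
New prefix = 22 - 3 = 19
Supernet: 205.104.0.0/19


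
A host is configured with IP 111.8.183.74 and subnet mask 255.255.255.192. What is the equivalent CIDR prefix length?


Binary: 11111111.11111111.11111111.11000000
Count leading 1s
Prefix: /26


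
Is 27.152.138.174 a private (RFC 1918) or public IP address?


RFC 1918 private ranges:
  10.0.0.0/8 (10.0.0.0 - 10.255.255.255)
  172.16.0.0/12 (172.16.0.0 - 172.31.255.255)
  192.168.0.0/16 (192.168.0.0 - 192.168.255.255)
Public (not in any RFC 1918 range)


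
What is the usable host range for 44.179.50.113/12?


Network: 44.176.0.0
Broadcast: 44.191.255.255
First usable = network + 1
Last usable = broadcast - 1
Range: 44.176.0.1 to 44.191.255.254


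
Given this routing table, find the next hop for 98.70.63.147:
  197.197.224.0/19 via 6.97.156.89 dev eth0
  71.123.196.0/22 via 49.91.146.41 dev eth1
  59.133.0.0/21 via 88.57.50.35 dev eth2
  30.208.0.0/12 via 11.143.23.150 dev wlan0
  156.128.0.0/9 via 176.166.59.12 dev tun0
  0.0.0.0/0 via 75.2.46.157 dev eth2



Longest prefix match for 98.70.63.147:
  /19 197.197.224.0: no
  /22 71.123.196.0: no
  /21 59.133.0.0: no
  /12 30.208.0.0: no
  /9 156.128.0.0: no
  /0 0.0.0.0: MATCH
Selected: next-hop 75.2.46.157 via eth2 (matched /0)


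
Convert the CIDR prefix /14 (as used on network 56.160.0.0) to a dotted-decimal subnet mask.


/14 means 14 network bits, 18 host bits
Binary: 11111111111111000000000000000000
Mask: 255.252.0.0


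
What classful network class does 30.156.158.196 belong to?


First octet: 30
Binary: 00011110
0xxxxxxx -> Class A (1-126)
Class A, default mask 255.0.0.0 (/8)


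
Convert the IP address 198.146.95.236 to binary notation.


198 = 11000110
146 = 10010010
95 = 01011111
236 = 11101100
Binary: 11000110.10010010.01011111.11101100


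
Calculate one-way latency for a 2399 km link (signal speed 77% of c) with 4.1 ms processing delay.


Speed = 0.77 * 3e5 km/s = 231000 km/s
Propagation delay = 2399 / 231000 = 0.0104 s = 10.3853 ms
Processing delay = 4.1 ms
Total one-way latency = 14.4853 ms


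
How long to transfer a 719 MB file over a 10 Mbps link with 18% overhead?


Effective throughput = 10 * (1 - 18/100) = 8.2 Mbps
File size in Mb = 719 * 8 = 5752 Mb
Time = 5752 / 8.2
Time = 701.4634 seconds


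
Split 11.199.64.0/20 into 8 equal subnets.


New prefix = 20 + 3 = 23
Each subnet has 512 addresses
  11.199.64.0/23
  11.199.66.0/23
  11.199.68.0/23
  11.199.70.0/23
  11.199.72.0/23
  11.199.74.0/23
  11.199.76.0/23
  11.199.78.0/23
Subnets: 11.199.64.0/23, 11.199.66.0/23, 11.199.68.0/23, 11.199.70.0/23, 11.199.72.0/23, 11.199.74.0/23, 11.199.76.0/23, 11.199.78.0/23


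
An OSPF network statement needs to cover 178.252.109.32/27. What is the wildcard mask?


Subnet mask: 255.255.255.224
Wildcard = 255.255.255.255 - subnet mask
255 - 255 = 0
255 - 255 = 0
255 - 255 = 0
255 - 224 = 31
Wildcard: 0.0.0.31


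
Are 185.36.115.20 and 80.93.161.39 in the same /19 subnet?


Mask: 255.255.224.0
185.36.115.20 AND mask = 185.36.96.0
80.93.161.39 AND mask = 80.93.160.0
No, different subnets (185.36.96.0 vs 80.93.160.0)


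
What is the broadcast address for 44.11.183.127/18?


Network: 44.11.128.0/18
Host bits = 14
Set all host bits to 1:
Broadcast: 44.11.191.255


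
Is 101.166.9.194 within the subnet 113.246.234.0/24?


Subnet network: 113.246.234.0
Test IP AND mask: 101.166.9.0
No, 101.166.9.194 is not in 113.246.234.0/24


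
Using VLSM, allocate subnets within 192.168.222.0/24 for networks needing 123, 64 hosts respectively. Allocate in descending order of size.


123 hosts -> /25 (126 usable): 192.168.222.0/25
64 hosts -> /25 (126 usable): 192.168.222.128/25
Allocation: 192.168.222.0/25 (123 hosts, 126 usable); 192.168.222.128/25 (64 hosts, 126 usable)


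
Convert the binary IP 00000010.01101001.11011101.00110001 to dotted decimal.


00000010 = 2
01101001 = 105
11011101 = 221
00110001 = 49
IP: 2.105.221.49


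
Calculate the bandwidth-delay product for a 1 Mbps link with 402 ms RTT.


BDP = bandwidth * RTT
= 1 Mbps * 402 ms
= 1 * 1e6 * 402 / 1000 bits
= 402000 bits
= 50250 bytes
= 49.0723 KB
BDP = 402000 bits (50250 bytes)


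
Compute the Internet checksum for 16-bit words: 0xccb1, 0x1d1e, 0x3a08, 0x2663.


Sum all words (with carry folding):
+ 0xccb1 = 0xccb1
+ 0x1d1e = 0xe9cf
+ 0x3a08 = 0x23d8
+ 0x2663 = 0x4a3b
One's complement: ~0x4a3b
Checksum = 0xb5c4


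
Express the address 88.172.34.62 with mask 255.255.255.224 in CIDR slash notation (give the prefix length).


Binary: 11111111.11111111.11111111.11100000
Count leading 1s
Prefix: /27


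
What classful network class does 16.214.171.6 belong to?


First octet: 16
Binary: 00010000
0xxxxxxx -> Class A (1-126)
Class A, default mask 255.0.0.0 (/8)


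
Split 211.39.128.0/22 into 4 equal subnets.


New prefix = 22 + 2 = 24
Each subnet has 256 addresses
  211.39.128.0/24
  211.39.129.0/24
  211.39.130.0/24
  211.39.131.0/24
Subnets: 211.39.128.0/24, 211.39.129.0/24, 211.39.130.0/24, 211.39.131.0/24


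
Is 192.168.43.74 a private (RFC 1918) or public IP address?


RFC 1918 private ranges:
  10.0.0.0/8 (10.0.0.0 - 10.255.255.255)
  172.16.0.0/12 (172.16.0.0 - 172.31.255.255)
  192.168.0.0/16 (192.168.0.0 - 192.168.255.255)
Private (in 192.168.0.0/16)


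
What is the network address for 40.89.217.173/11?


IP:   00101000.01011001.11011001.10101101
Mask: 11111111.11100000.00000000.00000000
AND operation:
Net:  00101000.01000000.00000000.00000000
Network: 40.64.0.0/11


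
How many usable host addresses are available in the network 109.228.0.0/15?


Host bits = 32 - 15 = 17
Total addresses = 2^17 = 131072
Usable = total - 2 (network and broadcast)
Usable hosts: 131070


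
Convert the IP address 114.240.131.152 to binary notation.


114 = 01110010
240 = 11110000
131 = 10000011
152 = 10011000
Binary: 01110010.11110000.10000011.10011000


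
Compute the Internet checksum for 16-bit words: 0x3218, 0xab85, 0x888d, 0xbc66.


Sum all words (with carry folding):
+ 0x3218 = 0x3218
+ 0xab85 = 0xdd9d
+ 0x888d = 0x662b
+ 0xbc66 = 0x2292
One's complement: ~0x2292
Checksum = 0xdd6d


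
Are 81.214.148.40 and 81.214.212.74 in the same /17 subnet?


Mask: 255.255.128.0
81.214.148.40 AND mask = 81.214.128.0
81.214.212.74 AND mask = 81.214.128.0
Yes, same subnet (81.214.128.0)


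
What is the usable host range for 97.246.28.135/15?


Network: 97.246.0.0
Broadcast: 97.247.255.255
First usable = network + 1
Last usable = broadcast - 1
Range: 97.246.0.1 to 97.247.255.254


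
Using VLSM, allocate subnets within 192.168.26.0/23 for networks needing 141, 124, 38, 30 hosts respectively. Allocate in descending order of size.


141 hosts -> /24 (254 usable): 192.168.26.0/24
124 hosts -> /25 (126 usable): 192.168.27.0/25
38 hosts -> /26 (62 usable): 192.168.27.128/26
30 hosts -> /27 (30 usable): 192.168.27.192/27
Allocation: 192.168.26.0/24 (141 hosts, 254 usable); 192.168.27.0/25 (124 hosts, 126 usable); 192.168.27.128/26 (38 hosts, 62 usable); 192.168.27.192/27 (30 hosts, 30 usable)


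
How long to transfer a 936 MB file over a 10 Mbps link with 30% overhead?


Effective throughput = 10 * (1 - 30/100) = 7 Mbps
File size in Mb = 936 * 8 = 7488 Mb
Time = 7488 / 7
Time = 1069.7143 seconds


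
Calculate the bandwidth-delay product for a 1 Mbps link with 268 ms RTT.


BDP = bandwidth * RTT
= 1 Mbps * 268 ms
= 1 * 1e6 * 268 / 1000 bits
= 268000 bits
= 33500 bytes
= 32.7148 KB
BDP = 268000 bits (33500 bytes)


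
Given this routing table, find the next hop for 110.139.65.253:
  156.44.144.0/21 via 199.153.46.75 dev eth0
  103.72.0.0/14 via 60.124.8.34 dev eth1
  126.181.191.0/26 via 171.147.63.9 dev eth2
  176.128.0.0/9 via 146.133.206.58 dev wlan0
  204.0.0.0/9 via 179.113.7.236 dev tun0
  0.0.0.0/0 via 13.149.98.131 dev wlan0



Longest prefix match for 110.139.65.253:
  /21 156.44.144.0: no
  /14 103.72.0.0: no
  /26 126.181.191.0: no
  /9 176.128.0.0: no
  /9 204.0.0.0: no
  /0 0.0.0.0: MATCH
Selected: next-hop 13.149.98.131 via wlan0 (matched /0)


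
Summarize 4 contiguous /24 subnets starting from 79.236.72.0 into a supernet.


Original prefix: /24
Number of subnets: 4 = 2^2
New prefix = 24 - 2 = 22
Supernet: 79.236.72.0/22


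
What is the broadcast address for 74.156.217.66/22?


Network: 74.156.216.0/22
Host bits = 10
Set all host bits to 1:
Broadcast: 74.156.219.255


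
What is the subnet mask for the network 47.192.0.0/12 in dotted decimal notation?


/12 means 12 network bits, 20 host bits
Binary: 11111111111100000000000000000000
Mask: 255.240.0.0


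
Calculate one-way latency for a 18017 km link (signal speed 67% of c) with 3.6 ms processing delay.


Speed = 0.67 * 3e5 km/s = 201000 km/s
Propagation delay = 18017 / 201000 = 0.0896 s = 89.6368 ms
Processing delay = 3.6 ms
Total one-way latency = 93.2368 ms


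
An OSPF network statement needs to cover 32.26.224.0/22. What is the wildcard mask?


Subnet mask: 255.255.252.0
Wildcard = 255.255.255.255 - subnet mask
255 - 255 = 0
255 - 255 = 0
255 - 252 = 3
255 - 0 = 255
Wildcard: 0.0.3.255


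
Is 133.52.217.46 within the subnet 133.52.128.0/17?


Subnet network: 133.52.128.0
Test IP AND mask: 133.52.128.0
Yes, 133.52.217.46 is in 133.52.128.0/17


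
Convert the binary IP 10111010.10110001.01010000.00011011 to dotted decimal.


10111010 = 186
10110001 = 177
01010000 = 80
00011011 = 27
IP: 186.177.80.27


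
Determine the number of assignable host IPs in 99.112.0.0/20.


Host bits = 32 - 20 = 12
Total addresses = 2^12 = 4096
Usable = total - 2 (network and broadcast)
Usable hosts: 4094


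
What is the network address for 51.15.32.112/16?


IP:   00110011.00001111.00100000.01110000
Mask: 11111111.11111111.00000000.00000000
AND operation:
Net:  00110011.00001111.00000000.00000000
Network: 51.15.0.0/16


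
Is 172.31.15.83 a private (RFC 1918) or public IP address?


RFC 1918 private ranges:
  10.0.0.0/8 (10.0.0.0 - 10.255.255.255)
  172.16.0.0/12 (172.16.0.0 - 172.31.255.255)
  192.168.0.0/16 (192.168.0.0 - 192.168.255.255)
Private (in 172.16.0.0/12)


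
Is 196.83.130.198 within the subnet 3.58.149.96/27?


Subnet network: 3.58.149.96
Test IP AND mask: 196.83.130.192
No, 196.83.130.198 is not in 3.58.149.96/27


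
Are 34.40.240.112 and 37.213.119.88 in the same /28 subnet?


Mask: 255.255.255.240
34.40.240.112 AND mask = 34.40.240.112
37.213.119.88 AND mask = 37.213.119.80
No, different subnets (34.40.240.112 vs 37.213.119.80)


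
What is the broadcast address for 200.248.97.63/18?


Network: 200.248.64.0/18
Host bits = 14
Set all host bits to 1:
Broadcast: 200.248.127.255


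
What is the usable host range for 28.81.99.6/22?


Network: 28.81.96.0
Broadcast: 28.81.99.255
First usable = network + 1
Last usable = broadcast - 1
Range: 28.81.96.1 to 28.81.99.254


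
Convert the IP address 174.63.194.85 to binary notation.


174 = 10101110
63 = 00111111
194 = 11000010
85 = 01010101
Binary: 10101110.00111111.11000010.01010101


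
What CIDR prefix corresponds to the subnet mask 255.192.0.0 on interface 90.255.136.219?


Binary: 11111111.11000000.00000000.00000000
Count leading 1s
Prefix: /10


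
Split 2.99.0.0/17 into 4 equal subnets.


New prefix = 17 + 2 = 19
Each subnet has 8192 addresses
  2.99.0.0/19
  2.99.32.0/19
  2.99.64.0/19
  2.99.96.0/19
Subnets: 2.99.0.0/19, 2.99.32.0/19, 2.99.64.0/19, 2.99.96.0/19


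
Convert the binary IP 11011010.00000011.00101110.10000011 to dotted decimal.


11011010 = 218
00000011 = 3
00101110 = 46
10000011 = 131
IP: 218.3.46.131


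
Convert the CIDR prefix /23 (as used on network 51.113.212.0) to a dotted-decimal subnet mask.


/23 means 23 network bits, 9 host bits
Binary: 11111111111111111111111000000000
Mask: 255.255.254.0


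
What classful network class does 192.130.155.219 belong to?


First octet: 192
Binary: 11000000
110xxxxx -> Class C (192-223)
Class C, default mask 255.255.255.0 (/24)


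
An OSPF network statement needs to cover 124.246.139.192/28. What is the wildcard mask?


Subnet mask: 255.255.255.240
Wildcard = 255.255.255.255 - subnet mask
255 - 255 = 0
255 - 255 = 0
255 - 255 = 0
255 - 240 = 15
Wildcard: 0.0.0.15


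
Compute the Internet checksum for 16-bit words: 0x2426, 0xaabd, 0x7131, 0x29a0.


Sum all words (with carry folding):
+ 0x2426 = 0x2426
+ 0xaabd = 0xcee3
+ 0x7131 = 0x4015
+ 0x29a0 = 0x69b5
One's complement: ~0x69b5
Checksum = 0x964a


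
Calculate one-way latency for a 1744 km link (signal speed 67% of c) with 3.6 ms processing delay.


Speed = 0.67 * 3e5 km/s = 201000 km/s
Propagation delay = 1744 / 201000 = 0.0087 s = 8.6766 ms
Processing delay = 3.6 ms
Total one-way latency = 12.2766 ms


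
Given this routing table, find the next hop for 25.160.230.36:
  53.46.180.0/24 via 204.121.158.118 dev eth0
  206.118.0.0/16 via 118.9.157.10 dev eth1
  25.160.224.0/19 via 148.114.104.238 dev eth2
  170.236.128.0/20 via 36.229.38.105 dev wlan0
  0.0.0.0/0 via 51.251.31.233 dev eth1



Longest prefix match for 25.160.230.36:
  /24 53.46.180.0: no
  /16 206.118.0.0: no
  /19 25.160.224.0: MATCH
  /20 170.236.128.0: no
  /0 0.0.0.0: MATCH
Selected: next-hop 148.114.104.238 via eth2 (matched /19)


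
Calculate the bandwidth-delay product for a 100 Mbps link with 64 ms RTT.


BDP = bandwidth * RTT
= 100 Mbps * 64 ms
= 100 * 1e6 * 64 / 1000 bits
= 6400000 bits
= 800000 bytes
= 781.25 KB
BDP = 6400000 bits (800000 bytes)


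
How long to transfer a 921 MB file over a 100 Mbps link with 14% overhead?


Effective throughput = 100 * (1 - 14/100) = 86 Mbps
File size in Mb = 921 * 8 = 7368 Mb
Time = 7368 / 86
Time = 85.6744 seconds


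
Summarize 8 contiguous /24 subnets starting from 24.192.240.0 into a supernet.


Original prefix: /24
Number of subnets: 8 = 2^3
New prefix = 24 - 3 = 21
Supernet: 24.192.240.0/21


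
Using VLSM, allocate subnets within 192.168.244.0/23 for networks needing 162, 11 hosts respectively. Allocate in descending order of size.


162 hosts -> /24 (254 usable): 192.168.244.0/24
11 hosts -> /28 (14 usable): 192.168.245.0/28
Allocation: 192.168.244.0/24 (162 hosts, 254 usable); 192.168.245.0/28 (11 hosts, 14 usable)


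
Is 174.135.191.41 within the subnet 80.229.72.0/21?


Subnet network: 80.229.72.0
Test IP AND mask: 174.135.184.0
No, 174.135.191.41 is not in 80.229.72.0/21


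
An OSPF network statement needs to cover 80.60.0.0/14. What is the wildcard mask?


Subnet mask: 255.252.0.0
Wildcard = 255.255.255.255 - subnet mask
255 - 255 = 0
255 - 252 = 3
255 - 0 = 255
255 - 0 = 255
Wildcard: 0.3.255.255


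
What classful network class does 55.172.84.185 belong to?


First octet: 55
Binary: 00110111
0xxxxxxx -> Class A (1-126)
Class A, default mask 255.0.0.0 (/8)


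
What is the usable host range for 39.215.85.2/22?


Network: 39.215.84.0
Broadcast: 39.215.87.255
First usable = network + 1
Last usable = broadcast - 1
Range: 39.215.84.1 to 39.215.87.254


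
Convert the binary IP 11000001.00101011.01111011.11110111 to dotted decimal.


11000001 = 193
00101011 = 43
01111011 = 123
11110111 = 247
IP: 193.43.123.247


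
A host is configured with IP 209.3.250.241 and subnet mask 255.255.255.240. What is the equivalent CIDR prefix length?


Binary: 11111111.11111111.11111111.11110000
Count leading 1s
Prefix: /28


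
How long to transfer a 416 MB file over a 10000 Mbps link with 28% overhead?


Effective throughput = 10000 * (1 - 28/100) = 7200 Mbps
File size in Mb = 416 * 8 = 3328 Mb
Time = 3328 / 7200
Time = 0.4622 seconds


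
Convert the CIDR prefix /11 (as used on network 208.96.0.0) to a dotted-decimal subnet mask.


/11 means 11 network bits, 21 host bits
Binary: 11111111111000000000000000000000
Mask: 255.224.0.0


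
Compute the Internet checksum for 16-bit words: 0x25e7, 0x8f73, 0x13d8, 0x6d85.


Sum all words (with carry folding):
+ 0x25e7 = 0x25e7
+ 0x8f73 = 0xb55a
+ 0x13d8 = 0xc932
+ 0x6d85 = 0x36b8
One's complement: ~0x36b8
Checksum = 0xc947


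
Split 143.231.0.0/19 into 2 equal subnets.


New prefix = 19 + 1 = 20
Each subnet has 4096 addresses
  143.231.0.0/20
  143.231.16.0/20
Subnets: 143.231.0.0/20, 143.231.16.0/20


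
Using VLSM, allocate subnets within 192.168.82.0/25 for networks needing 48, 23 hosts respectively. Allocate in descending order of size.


48 hosts -> /26 (62 usable): 192.168.82.0/26
23 hosts -> /27 (30 usable): 192.168.82.64/27
Allocation: 192.168.82.0/26 (48 hosts, 62 usable); 192.168.82.64/27 (23 hosts, 30 usable)


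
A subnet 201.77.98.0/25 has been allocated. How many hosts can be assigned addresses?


Host bits = 32 - 25 = 7
Total addresses = 2^7 = 128
Usable = total - 2 (network and broadcast)
Usable hosts: 126


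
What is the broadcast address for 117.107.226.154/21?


Network: 117.107.224.0/21
Host bits = 11
Set all host bits to 1:
Broadcast: 117.107.231.255


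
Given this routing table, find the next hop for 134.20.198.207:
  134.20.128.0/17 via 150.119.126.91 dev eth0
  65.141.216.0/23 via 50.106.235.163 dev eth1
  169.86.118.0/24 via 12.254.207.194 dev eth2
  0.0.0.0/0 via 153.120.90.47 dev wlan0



Longest prefix match for 134.20.198.207:
  /17 134.20.128.0: MATCH
  /23 65.141.216.0: no
  /24 169.86.118.0: no
  /0 0.0.0.0: MATCH
Selected: next-hop 150.119.126.91 via eth0 (matched /17)


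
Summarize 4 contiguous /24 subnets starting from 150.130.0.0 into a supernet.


Original prefix: /24
Number of subnets: 4 = 2^2
New prefix = 24 - 2 = 22
Supernet: 150.130.0.0/22


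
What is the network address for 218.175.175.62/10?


IP:   11011010.10101111.10101111.00111110
Mask: 11111111.11000000.00000000.00000000
AND operation:
Net:  11011010.10000000.00000000.00000000
Network: 218.128.0.0/10


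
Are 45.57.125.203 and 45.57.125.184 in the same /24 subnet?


Mask: 255.255.255.0
45.57.125.203 AND mask = 45.57.125.0
45.57.125.184 AND mask = 45.57.125.0
Yes, same subnet (45.57.125.0)


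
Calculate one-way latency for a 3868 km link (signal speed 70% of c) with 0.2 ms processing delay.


Speed = 0.7 * 3e5 km/s = 210000 km/s
Propagation delay = 3868 / 210000 = 0.0184 s = 18.419 ms
Processing delay = 0.2 ms
Total one-way latency = 18.619 ms


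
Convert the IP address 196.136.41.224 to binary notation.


196 = 11000100
136 = 10001000
41 = 00101001
224 = 11100000
Binary: 11000100.10001000.00101001.11100000


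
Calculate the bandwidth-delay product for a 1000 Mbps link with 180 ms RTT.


BDP = bandwidth * RTT
= 1000 Mbps * 180 ms
= 1000 * 1e6 * 180 / 1000 bits
= 180000000 bits
= 22500000 bytes
= 21972.6562 KB
BDP = 180000000 bits (22500000 bytes)


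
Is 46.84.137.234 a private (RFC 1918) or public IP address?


RFC 1918 private ranges:
  10.0.0.0/8 (10.0.0.0 - 10.255.255.255)
  172.16.0.0/12 (172.16.0.0 - 172.31.255.255)
  192.168.0.0/16 (192.168.0.0 - 192.168.255.255)
Public (not in any RFC 1918 range)


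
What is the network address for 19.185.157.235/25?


IP:   00010011.10111001.10011101.11101011
Mask: 11111111.11111111.11111111.10000000
AND operation:
Net:  00010011.10111001.10011101.10000000
Network: 19.185.157.128/25


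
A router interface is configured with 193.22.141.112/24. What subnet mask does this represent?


/24 means 24 network bits, 8 host bits
Binary: 11111111111111111111111100000000
Mask: 255.255.255.0


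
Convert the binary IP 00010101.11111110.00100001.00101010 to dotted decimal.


00010101 = 21
11111110 = 254
00100001 = 33
00101010 = 42
IP: 21.254.33.42


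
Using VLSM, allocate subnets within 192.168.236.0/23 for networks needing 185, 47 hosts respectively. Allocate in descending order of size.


185 hosts -> /24 (254 usable): 192.168.236.0/24
47 hosts -> /26 (62 usable): 192.168.237.0/26
Allocation: 192.168.236.0/24 (185 hosts, 254 usable); 192.168.237.0/26 (47 hosts, 62 usable)


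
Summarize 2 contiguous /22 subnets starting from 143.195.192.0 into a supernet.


Original prefix: /22
Number of subnets: 2 = 2^1
New prefix = 22 - 1 = 21
Supernet: 143.195.192.0/21


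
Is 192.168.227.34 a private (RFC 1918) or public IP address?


RFC 1918 private ranges:
  10.0.0.0/8 (10.0.0.0 - 10.255.255.255)
  172.16.0.0/12 (172.16.0.0 - 172.31.255.255)
  192.168.0.0/16 (192.168.0.0 - 192.168.255.255)
Private (in 192.168.0.0/16)


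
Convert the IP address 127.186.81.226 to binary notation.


127 = 01111111
186 = 10111010
81 = 01010001
226 = 11100010
Binary: 01111111.10111010.01010001.11100010


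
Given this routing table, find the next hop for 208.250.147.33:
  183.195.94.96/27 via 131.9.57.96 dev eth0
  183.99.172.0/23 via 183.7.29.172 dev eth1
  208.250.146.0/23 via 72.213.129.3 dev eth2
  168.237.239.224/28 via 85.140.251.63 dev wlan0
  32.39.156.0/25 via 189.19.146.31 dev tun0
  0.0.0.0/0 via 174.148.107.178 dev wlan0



Longest prefix match for 208.250.147.33:
  /27 183.195.94.96: no
  /23 183.99.172.0: no
  /23 208.250.146.0: MATCH
  /28 168.237.239.224: no
  /25 32.39.156.0: no
  /0 0.0.0.0: MATCH
Selected: next-hop 72.213.129.3 via eth2 (matched /23)


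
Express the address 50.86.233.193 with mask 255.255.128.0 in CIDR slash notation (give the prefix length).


Binary: 11111111.11111111.10000000.00000000
Count leading 1s
Prefix: /17


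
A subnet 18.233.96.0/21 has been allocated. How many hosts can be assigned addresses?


Host bits = 32 - 21 = 11
Total addresses = 2^11 = 2048
Usable = total - 2 (network and broadcast)
Usable hosts: 2046


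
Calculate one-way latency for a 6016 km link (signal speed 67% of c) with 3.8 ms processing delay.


Speed = 0.67 * 3e5 km/s = 201000 km/s
Propagation delay = 6016 / 201000 = 0.0299 s = 29.9303 ms
Processing delay = 3.8 ms
Total one-way latency = 33.7303 ms


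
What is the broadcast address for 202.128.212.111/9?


Network: 202.128.0.0/9
Host bits = 23
Set all host bits to 1:
Broadcast: 202.255.255.255


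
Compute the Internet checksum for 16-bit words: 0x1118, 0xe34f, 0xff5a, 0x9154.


Sum all words (with carry folding):
+ 0x1118 = 0x1118
+ 0xe34f = 0xf467
+ 0xff5a = 0xf3c2
+ 0x9154 = 0x8517
One's complement: ~0x8517
Checksum = 0x7ae8


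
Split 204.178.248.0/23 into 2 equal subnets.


New prefix = 23 + 1 = 24
Each subnet has 256 addresses
  204.178.248.0/24
  204.178.249.0/24
Subnets: 204.178.248.0/24, 204.178.249.0/24


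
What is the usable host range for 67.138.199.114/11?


Network: 67.128.0.0
Broadcast: 67.159.255.255
First usable = network + 1
Last usable = broadcast - 1
Range: 67.128.0.1 to 67.159.255.254


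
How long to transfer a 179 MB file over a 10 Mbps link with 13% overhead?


Effective throughput = 10 * (1 - 13/100) = 8.7 Mbps
File size in Mb = 179 * 8 = 1432 Mb
Time = 1432 / 8.7
Time = 164.5977 seconds


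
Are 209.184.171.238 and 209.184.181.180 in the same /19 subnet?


Mask: 255.255.224.0
209.184.171.238 AND mask = 209.184.160.0
209.184.181.180 AND mask = 209.184.160.0
Yes, same subnet (209.184.160.0)


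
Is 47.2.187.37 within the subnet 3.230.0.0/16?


Subnet network: 3.230.0.0
Test IP AND mask: 47.2.0.0
No, 47.2.187.37 is not in 3.230.0.0/16


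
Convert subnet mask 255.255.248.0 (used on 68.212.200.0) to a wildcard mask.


Subnet mask: 255.255.248.0
Wildcard = 255.255.255.255 - subnet mask
255 - 255 = 0
255 - 255 = 0
255 - 248 = 7
255 - 0 = 255
Wildcard: 0.0.7.255


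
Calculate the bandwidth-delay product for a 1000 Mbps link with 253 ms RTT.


BDP = bandwidth * RTT
= 1000 Mbps * 253 ms
= 1000 * 1e6 * 253 / 1000 bits
= 253000000 bits
= 31625000 bytes
= 30883.7891 KB
BDP = 253000000 bits (31625000 bytes)


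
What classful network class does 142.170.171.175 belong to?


First octet: 142
Binary: 10001110
10xxxxxx -> Class B (128-191)
Class B, default mask 255.255.0.0 (/16)


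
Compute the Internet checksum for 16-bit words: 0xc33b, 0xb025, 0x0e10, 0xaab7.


Sum all words (with carry folding):
+ 0xc33b = 0xc33b
+ 0xb025 = 0x7361
+ 0x0e10 = 0x8171
+ 0xaab7 = 0x2c29
One's complement: ~0x2c29
Checksum = 0xd3d6


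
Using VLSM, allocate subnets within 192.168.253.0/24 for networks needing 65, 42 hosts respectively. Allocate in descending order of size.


65 hosts -> /25 (126 usable): 192.168.253.0/25
42 hosts -> /26 (62 usable): 192.168.253.128/26
Allocation: 192.168.253.0/25 (65 hosts, 126 usable); 192.168.253.128/26 (42 hosts, 62 usable)


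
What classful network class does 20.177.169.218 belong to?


First octet: 20
Binary: 00010100
0xxxxxxx -> Class A (1-126)
Class A, default mask 255.0.0.0 (/8)


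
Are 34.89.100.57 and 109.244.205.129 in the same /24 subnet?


Mask: 255.255.255.0
34.89.100.57 AND mask = 34.89.100.0
109.244.205.129 AND mask = 109.244.205.0
No, different subnets (34.89.100.0 vs 109.244.205.0)


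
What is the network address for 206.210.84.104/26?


IP:   11001110.11010010.01010100.01101000
Mask: 11111111.11111111.11111111.11000000
AND operation:
Net:  11001110.11010010.01010100.01000000
Network: 206.210.84.64/26


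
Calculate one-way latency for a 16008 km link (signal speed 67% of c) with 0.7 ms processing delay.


Speed = 0.67 * 3e5 km/s = 201000 km/s
Propagation delay = 16008 / 201000 = 0.0796 s = 79.6418 ms
Processing delay = 0.7 ms
Total one-way latency = 80.3418 ms


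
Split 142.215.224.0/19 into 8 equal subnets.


New prefix = 19 + 3 = 22
Each subnet has 1024 addresses
  142.215.224.0/22
  142.215.228.0/22
  142.215.232.0/22
  142.215.236.0/22
  142.215.240.0/22
  142.215.244.0/22
  142.215.248.0/22
  142.215.252.0/22
Subnets: 142.215.224.0/22, 142.215.228.0/22, 142.215.232.0/22, 142.215.236.0/22, 142.215.240.0/22, 142.215.244.0/22, 142.215.248.0/22, 142.215.252.0/22


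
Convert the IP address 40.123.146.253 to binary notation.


40 = 00101000
123 = 01111011
146 = 10010010
253 = 11111101
Binary: 00101000.01111011.10010010.11111101


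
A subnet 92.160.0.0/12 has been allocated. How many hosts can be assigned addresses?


Host bits = 32 - 12 = 20
Total addresses = 2^20 = 1048576
Usable = total - 2 (network and broadcast)
Usable hosts: 1048574


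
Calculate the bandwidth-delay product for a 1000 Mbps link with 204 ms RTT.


BDP = bandwidth * RTT
= 1000 Mbps * 204 ms
= 1000 * 1e6 * 204 / 1000 bits
= 204000000 bits
= 25500000 bytes
= 24902.3438 KB
BDP = 204000000 bits (25500000 bytes)


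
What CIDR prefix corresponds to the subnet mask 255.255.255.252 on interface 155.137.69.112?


Binary: 11111111.11111111.11111111.11111100
Count leading 1s
Prefix: /30


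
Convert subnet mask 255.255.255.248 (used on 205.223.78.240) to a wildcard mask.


Subnet mask: 255.255.255.248
Wildcard = 255.255.255.255 - subnet mask
255 - 255 = 0
255 - 255 = 0
255 - 255 = 0
255 - 248 = 7
Wildcard: 0.0.0.7


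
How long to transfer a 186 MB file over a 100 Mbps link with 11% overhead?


Effective throughput = 100 * (1 - 11/100) = 89 Mbps
File size in Mb = 186 * 8 = 1488 Mb
Time = 1488 / 89
Time = 16.7191 seconds


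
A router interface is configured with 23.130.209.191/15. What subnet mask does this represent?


/15 means 15 network bits, 17 host bits
Binary: 11111111111111100000000000000000
Mask: 255.254.0.0


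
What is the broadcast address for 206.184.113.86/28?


Network: 206.184.113.80/28
Host bits = 4
Set all host bits to 1:
Broadcast: 206.184.113.95


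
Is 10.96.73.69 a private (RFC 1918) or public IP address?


RFC 1918 private ranges:
  10.0.0.0/8 (10.0.0.0 - 10.255.255.255)
  172.16.0.0/12 (172.16.0.0 - 172.31.255.255)
  192.168.0.0/16 (192.168.0.0 - 192.168.255.255)
Private (in 10.0.0.0/8)


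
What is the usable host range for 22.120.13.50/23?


Network: 22.120.12.0
Broadcast: 22.120.13.255
First usable = network + 1
Last usable = broadcast - 1
Range: 22.120.12.1 to 22.120.13.254


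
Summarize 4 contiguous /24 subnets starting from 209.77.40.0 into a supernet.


Original prefix: /24
Number of subnets: 4 = 2^2
New prefix = 24 - 2 = 22
Supernet: 209.77.40.0/22


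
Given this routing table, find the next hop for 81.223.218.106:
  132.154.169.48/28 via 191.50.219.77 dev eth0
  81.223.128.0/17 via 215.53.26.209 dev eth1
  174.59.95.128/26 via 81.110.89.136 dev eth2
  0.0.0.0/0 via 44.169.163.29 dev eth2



Longest prefix match for 81.223.218.106:
  /28 132.154.169.48: no
  /17 81.223.128.0: MATCH
  /26 174.59.95.128: no
  /0 0.0.0.0: MATCH
Selected: next-hop 215.53.26.209 via eth1 (matched /17)


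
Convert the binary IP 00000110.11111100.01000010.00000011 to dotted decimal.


00000110 = 6
11111100 = 252
01000010 = 66
00000011 = 3
IP: 6.252.66.3


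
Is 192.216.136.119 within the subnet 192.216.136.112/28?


Subnet network: 192.216.136.112
Test IP AND mask: 192.216.136.112
Yes, 192.216.136.119 is in 192.216.136.112/28


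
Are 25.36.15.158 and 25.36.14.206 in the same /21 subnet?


Mask: 255.255.248.0
25.36.15.158 AND mask = 25.36.8.0
25.36.14.206 AND mask = 25.36.8.0
Yes, same subnet (25.36.8.0)


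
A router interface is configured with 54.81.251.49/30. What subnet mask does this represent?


/30 means 30 network bits, 2 host bits
Binary: 11111111111111111111111111111100
Mask: 255.255.255.252


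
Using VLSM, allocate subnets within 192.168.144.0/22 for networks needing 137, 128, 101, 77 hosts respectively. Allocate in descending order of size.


137 hosts -> /24 (254 usable): 192.168.144.0/24
128 hosts -> /24 (254 usable): 192.168.145.0/24
101 hosts -> /25 (126 usable): 192.168.146.0/25
77 hosts -> /25 (126 usable): 192.168.146.128/25
Allocation: 192.168.144.0/24 (137 hosts, 254 usable); 192.168.145.0/24 (128 hosts, 254 usable); 192.168.146.0/25 (101 hosts, 126 usable); 192.168.146.128/25 (77 hosts, 126 usable)


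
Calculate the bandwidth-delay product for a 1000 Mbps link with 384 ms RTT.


BDP = bandwidth * RTT
= 1000 Mbps * 384 ms
= 1000 * 1e6 * 384 / 1000 bits
= 384000000 bits
= 48000000 bytes
= 46875 KB
BDP = 384000000 bits (48000000 bytes)


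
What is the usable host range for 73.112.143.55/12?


Network: 73.112.0.0
Broadcast: 73.127.255.255
First usable = network + 1
Last usable = broadcast - 1
Range: 73.112.0.1 to 73.127.255.254


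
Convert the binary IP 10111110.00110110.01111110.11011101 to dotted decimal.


10111110 = 190
00110110 = 54
01111110 = 126
11011101 = 221
IP: 190.54.126.221


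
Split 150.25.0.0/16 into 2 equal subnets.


New prefix = 16 + 1 = 17
Each subnet has 32768 addresses
  150.25.0.0/17
  150.25.128.0/17
Subnets: 150.25.0.0/17, 150.25.128.0/17


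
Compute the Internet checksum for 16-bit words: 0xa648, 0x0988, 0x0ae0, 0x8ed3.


Sum all words (with carry folding):
+ 0xa648 = 0xa648
+ 0x0988 = 0xafd0
+ 0x0ae0 = 0xbab0
+ 0x8ed3 = 0x4984
One's complement: ~0x4984
Checksum = 0xb67b


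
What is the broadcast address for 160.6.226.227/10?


Network: 160.0.0.0/10
Host bits = 22
Set all host bits to 1:
Broadcast: 160.63.255.255


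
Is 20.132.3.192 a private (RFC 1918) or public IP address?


RFC 1918 private ranges:
  10.0.0.0/8 (10.0.0.0 - 10.255.255.255)
  172.16.0.0/12 (172.16.0.0 - 172.31.255.255)
  192.168.0.0/16 (192.168.0.0 - 192.168.255.255)
Public (not in any RFC 1918 range)


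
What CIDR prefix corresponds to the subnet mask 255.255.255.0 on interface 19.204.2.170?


Binary: 11111111.11111111.11111111.00000000
Count leading 1s
Prefix: /24


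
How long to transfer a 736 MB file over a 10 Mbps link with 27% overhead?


Effective throughput = 10 * (1 - 27/100) = 7.3 Mbps
File size in Mb = 736 * 8 = 5888 Mb
Time = 5888 / 7.3
Time = 806.5753 seconds


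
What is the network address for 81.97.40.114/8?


IP:   01010001.01100001.00101000.01110010
Mask: 11111111.00000000.00000000.00000000
AND operation:
Net:  01010001.00000000.00000000.00000000
Network: 81.0.0.0/8


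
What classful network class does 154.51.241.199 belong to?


First octet: 154
Binary: 10011010
10xxxxxx -> Class B (128-191)
Class B, default mask 255.255.0.0 (/16)


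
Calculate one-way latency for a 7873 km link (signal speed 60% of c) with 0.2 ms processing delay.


Speed = 0.6 * 3e5 km/s = 180000 km/s
Propagation delay = 7873 / 180000 = 0.0437 s = 43.7389 ms
Processing delay = 0.2 ms
Total one-way latency = 43.9389 ms


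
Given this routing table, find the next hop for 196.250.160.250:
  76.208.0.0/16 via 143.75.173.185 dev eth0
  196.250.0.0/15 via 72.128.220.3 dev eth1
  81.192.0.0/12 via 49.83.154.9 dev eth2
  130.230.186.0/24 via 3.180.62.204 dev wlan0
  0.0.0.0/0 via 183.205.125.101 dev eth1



Longest prefix match for 196.250.160.250:
  /16 76.208.0.0: no
  /15 196.250.0.0: MATCH
  /12 81.192.0.0: no
  /24 130.230.186.0: no
  /0 0.0.0.0: MATCH
Selected: next-hop 72.128.220.3 via eth1 (matched /15)


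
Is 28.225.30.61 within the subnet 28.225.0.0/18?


Subnet network: 28.225.0.0
Test IP AND mask: 28.225.0.0
Yes, 28.225.30.61 is in 28.225.0.0/18


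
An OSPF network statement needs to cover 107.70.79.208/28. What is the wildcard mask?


Subnet mask: 255.255.255.240
Wildcard = 255.255.255.255 - subnet mask
255 - 255 = 0
255 - 255 = 0
255 - 255 = 0
255 - 240 = 15
Wildcard: 0.0.0.15


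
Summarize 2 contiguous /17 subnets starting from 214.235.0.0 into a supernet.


Original prefix: /17
Number of subnets: 2 = 2^1
New prefix = 17 - 1 = 16
Supernet: 214.235.0.0/16


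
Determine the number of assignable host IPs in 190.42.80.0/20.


Host bits = 32 - 20 = 12
Total addresses = 2^12 = 4096
Usable = total - 2 (network and broadcast)
Usable hosts: 4094


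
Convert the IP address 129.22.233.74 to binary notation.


129 = 10000001
22 = 00010110
233 = 11101001
74 = 01001010
Binary: 10000001.00010110.11101001.01001010


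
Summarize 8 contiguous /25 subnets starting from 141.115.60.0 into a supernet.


Original prefix: /25
Number of subnets: 8 = 2^3
New prefix = 25 - 3 = 22
Supernet: 141.115.60.0/22


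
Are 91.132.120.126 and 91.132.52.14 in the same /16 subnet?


Mask: 255.255.0.0
91.132.120.126 AND mask = 91.132.0.0
91.132.52.14 AND mask = 91.132.0.0
Yes, same subnet (91.132.0.0)


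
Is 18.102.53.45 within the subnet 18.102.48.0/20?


Subnet network: 18.102.48.0
Test IP AND mask: 18.102.48.0
Yes, 18.102.53.45 is in 18.102.48.0/20
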